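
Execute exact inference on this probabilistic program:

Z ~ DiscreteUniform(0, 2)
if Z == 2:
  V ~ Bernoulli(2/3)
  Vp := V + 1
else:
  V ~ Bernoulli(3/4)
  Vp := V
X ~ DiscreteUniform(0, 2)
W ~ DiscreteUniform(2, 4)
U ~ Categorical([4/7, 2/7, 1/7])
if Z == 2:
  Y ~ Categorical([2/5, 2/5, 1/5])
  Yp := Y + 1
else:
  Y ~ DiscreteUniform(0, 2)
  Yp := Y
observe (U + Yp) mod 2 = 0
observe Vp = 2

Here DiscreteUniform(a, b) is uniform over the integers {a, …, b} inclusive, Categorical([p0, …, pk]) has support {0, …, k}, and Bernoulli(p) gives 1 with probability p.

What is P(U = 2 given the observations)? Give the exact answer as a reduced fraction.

P(U = 2 | obs) = 1/8

Enumerate traces; 36 have nonzero weight after conditioning:
  (Z=2, V=1, X=0, W=2, U=0, Y=1) weight 16/2835
  (Z=2, V=1, X=0, W=2, U=1, Y=0) weight 8/2835
  (Z=2, V=1, X=0, W=2, U=1, Y=2) weight 4/2835
  (Z=2, V=1, X=0, W=2, U=2, Y=1) weight 4/2835
  (Z=2, V=1, X=0, W=3, U=0, Y=1) weight 16/2835
  (Z=2, V=1, X=0, W=3, U=1, Y=0) weight 8/2835
  (Z=2, V=1, X=0, W=3, U=1, Y=2) weight 4/2835
  (Z=2, V=1, X=0, W=3, U=2, Y=1) weight 4/2835
  … 28 more
Group by U:
  weight(U=0) = 16/315
  weight(U=1) = 4/105
  weight(U=2) = 4/315
Total weight = 16/315 + 4/105 + 4/315 = 32/315
P(U=0 | obs) = 16/315 / 32/315 = 1/2
P(U=1 | obs) = 4/105 / 32/315 = 3/8
P(U=2 | obs) = 4/315 / 32/315 = 1/8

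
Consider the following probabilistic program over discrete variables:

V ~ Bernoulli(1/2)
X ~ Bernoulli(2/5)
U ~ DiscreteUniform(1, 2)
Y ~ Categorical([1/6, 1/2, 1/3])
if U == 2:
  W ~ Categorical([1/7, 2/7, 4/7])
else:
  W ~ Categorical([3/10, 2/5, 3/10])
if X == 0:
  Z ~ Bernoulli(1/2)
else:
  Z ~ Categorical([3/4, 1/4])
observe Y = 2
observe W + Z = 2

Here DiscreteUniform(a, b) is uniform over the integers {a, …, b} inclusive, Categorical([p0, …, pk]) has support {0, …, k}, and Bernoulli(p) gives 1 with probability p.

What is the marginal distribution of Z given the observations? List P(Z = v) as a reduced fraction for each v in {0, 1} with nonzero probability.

P(Z=0) = 61/93, P(Z=1) = 32/93

Enumerate traces; 16 have nonzero weight after conditioning:
  (V=0, X=0, U=1, Y=2, W=1, Z=1) weight 1/100
  (V=0, X=0, U=1, Y=2, W=2, Z=0) weight 3/400
  (V=0, X=0, U=2, Y=2, W=1, Z=1) weight 1/140
  (V=0, X=0, U=2, Y=2, W=2, Z=0) weight 1/70
  (V=0, X=1, U=1, Y=2, W=1, Z=1) weight 1/300
  (V=0, X=1, U=1, Y=2, W=2, Z=0) weight 3/400
  (V=0, X=1, U=2, Y=2, W=1, Z=1) weight 1/420
  (V=0, X=1, U=2, Y=2, W=2, Z=0) weight 1/70
  … 8 more
Group by Z:
  weight(Z=0) = 61/700
  weight(Z=1) = 8/175
Total weight = 61/700 + 8/175 = 93/700
P(Z=0 | obs) = 61/700 / 93/700 = 61/93
P(Z=1 | obs) = 8/175 / 93/700 = 32/93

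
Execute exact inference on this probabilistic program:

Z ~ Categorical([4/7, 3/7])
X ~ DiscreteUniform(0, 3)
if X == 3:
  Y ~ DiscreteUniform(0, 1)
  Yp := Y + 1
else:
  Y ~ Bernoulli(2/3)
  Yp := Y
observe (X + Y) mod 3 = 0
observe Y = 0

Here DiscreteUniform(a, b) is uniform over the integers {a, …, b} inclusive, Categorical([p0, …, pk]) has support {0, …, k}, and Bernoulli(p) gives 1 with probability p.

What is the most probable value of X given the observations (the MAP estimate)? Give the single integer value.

argmax_v P(X = v | obs) = 3

Enumerate traces; 4 have nonzero weight after conditioning:
  (Z=0, X=0, Y=0) weight 1/21
  (Z=0, X=3, Y=0) weight 1/14
  (Z=1, X=0, Y=0) weight 1/28
  (Z=1, X=3, Y=0) weight 3/56
Group by X:
  weight(X=0) = 1/12
  weight(X=3) = 1/8
Total weight = 1/12 + 1/8 = 5/24
P(X=0 | obs) = 1/12 / 5/24 = 2/5
P(X=3 | obs) = 1/8 / 5/24 = 3/5
argmax = 3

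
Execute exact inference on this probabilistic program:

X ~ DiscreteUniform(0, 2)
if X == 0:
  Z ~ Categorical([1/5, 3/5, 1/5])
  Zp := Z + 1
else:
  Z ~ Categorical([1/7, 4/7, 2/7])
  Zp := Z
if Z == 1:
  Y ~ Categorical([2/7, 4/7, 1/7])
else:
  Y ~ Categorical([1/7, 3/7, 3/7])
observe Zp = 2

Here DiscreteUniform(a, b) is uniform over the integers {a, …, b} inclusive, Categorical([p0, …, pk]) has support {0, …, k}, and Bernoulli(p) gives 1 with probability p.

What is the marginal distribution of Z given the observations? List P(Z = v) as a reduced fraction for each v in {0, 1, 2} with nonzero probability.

P(Z=1) = 21/41, P(Z=2) = 20/41

Enumerate traces; 9 have nonzero weight after conditioning:
  (X=0, Z=1, Y=0) weight 2/35
  (X=0, Z=1, Y=1) weight 4/35
  (X=0, Z=1, Y=2) weight 1/35
  (X=1, Z=2, Y=0) weight 2/147
  (X=1, Z=2, Y=1) weight 2/49
  (X=1, Z=2, Y=2) weight 2/49
  (X=2, Z=2, Y=0) weight 2/147
  (X=2, Z=2, Y=1) weight 2/49
  … 1 more
Group by Z:
  weight(Z=1) = 1/5
  weight(Z=2) = 4/21
Total weight = 1/5 + 4/21 = 41/105
P(Z=1 | obs) = 1/5 / 41/105 = 21/41
P(Z=2 | obs) = 4/21 / 41/105 = 20/41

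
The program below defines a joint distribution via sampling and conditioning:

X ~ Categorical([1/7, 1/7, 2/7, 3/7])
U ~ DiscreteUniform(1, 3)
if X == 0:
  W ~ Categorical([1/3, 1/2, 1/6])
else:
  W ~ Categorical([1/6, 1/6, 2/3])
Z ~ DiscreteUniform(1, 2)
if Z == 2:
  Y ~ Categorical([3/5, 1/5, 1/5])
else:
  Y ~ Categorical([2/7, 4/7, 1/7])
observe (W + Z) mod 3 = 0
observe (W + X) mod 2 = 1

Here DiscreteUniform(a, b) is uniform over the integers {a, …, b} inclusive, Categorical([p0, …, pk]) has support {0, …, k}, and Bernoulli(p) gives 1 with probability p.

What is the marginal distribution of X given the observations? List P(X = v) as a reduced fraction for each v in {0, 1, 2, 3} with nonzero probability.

P(X=0) = 1/7, P(X=1) = 4/21, P(X=2) = 2/21, P(X=3) = 4/7

Enumerate traces; 36 have nonzero weight after conditioning:
  (X=0, U=1, W=1, Z=2, Y=0) weight 1/140
  (X=0, U=1, W=1, Z=2, Y=1) weight 1/420
  (X=0, U=1, W=1, Z=2, Y=2) weight 1/420
  (X=0, U=2, W=1, Z=2, Y=0) weight 1/140
  (X=0, U=2, W=1, Z=2, Y=1) weight 1/420
  (X=0, U=2, W=1, Z=2, Y=2) weight 1/420
  (X=0, U=3, W=1, Z=2, Y=0) weight 1/140
  (X=0, U=3, W=1, Z=2, Y=1) weight 1/420
  (X=1, U=1, W=2, Z=1, Y=0) weight 2/441
  (X=2, U=1, W=1, Z=2, Y=0) weight 1/210
  … 26 more
Group by X:
  weight(X=0) = 1/28
  weight(X=1) = 1/21
  weight(X=2) = 1/42
  weight(X=3) = 1/7
Total weight = 1/28 + 1/21 + 1/42 + 1/7 = 1/4
P(X=0 | obs) = 1/28 / 1/4 = 1/7
P(X=1 | obs) = 1/21 / 1/4 = 4/21
P(X=2 | obs) = 1/42 / 1/4 = 2/21
P(X=3 | obs) = 1/7 / 1/4 = 4/7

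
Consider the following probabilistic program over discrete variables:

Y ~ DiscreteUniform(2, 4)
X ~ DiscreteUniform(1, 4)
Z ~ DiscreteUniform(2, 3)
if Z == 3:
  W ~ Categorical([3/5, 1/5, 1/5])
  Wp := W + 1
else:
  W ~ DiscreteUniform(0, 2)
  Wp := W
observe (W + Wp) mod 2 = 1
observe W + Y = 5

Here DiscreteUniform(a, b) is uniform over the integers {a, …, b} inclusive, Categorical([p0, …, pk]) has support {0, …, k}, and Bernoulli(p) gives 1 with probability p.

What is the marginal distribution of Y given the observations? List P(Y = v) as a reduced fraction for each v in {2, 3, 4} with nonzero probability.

Enumerate traces; 8 have nonzero weight after conditioning:
  (Y=3, X=1, Z=3, W=2) weight 1/120
  (Y=3, X=2, Z=3, W=2) weight 1/120
  (Y=3, X=3, Z=3, W=2) weight 1/120
  (Y=3, X=4, Z=3, W=2) weight 1/120
  (Y=4, X=1, Z=3, W=1) weight 1/120
  (Y=4, X=2, Z=3, W=1) weight 1/120
  (Y=4, X=3, Z=3, W=1) weight 1/120
  (Y=4, X=4, Z=3, W=1) weight 1/120
Group by Y:
  weight(Y=3) = 1/30
  weight(Y=4) = 1/30
Total weight = 1/30 + 1/30 = 1/15
P(Y=3 | obs) = 1/30 / 1/15 = 1/2
P(Y=4 | obs) = 1/30 / 1/15 = 1/2

P(Y=3) = 1/2, P(Y=4) = 1/2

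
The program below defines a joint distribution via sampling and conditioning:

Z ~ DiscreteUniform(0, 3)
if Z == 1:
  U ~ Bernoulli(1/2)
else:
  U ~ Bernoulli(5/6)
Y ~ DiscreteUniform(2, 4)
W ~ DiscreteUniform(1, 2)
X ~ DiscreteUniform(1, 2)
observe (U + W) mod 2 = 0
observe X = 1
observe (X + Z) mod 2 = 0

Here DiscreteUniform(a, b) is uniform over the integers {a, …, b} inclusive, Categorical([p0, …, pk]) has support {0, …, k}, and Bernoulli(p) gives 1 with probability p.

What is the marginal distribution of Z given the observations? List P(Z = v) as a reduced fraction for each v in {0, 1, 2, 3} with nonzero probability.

Enumerate traces; 12 have nonzero weight after conditioning:
  (Z=1, U=0, Y=2, W=2, X=1) weight 1/96
  (Z=1, U=0, Y=3, W=2, X=1) weight 1/96
  (Z=1, U=0, Y=4, W=2, X=1) weight 1/96
  (Z=1, U=1, Y=2, W=1, X=1) weight 1/96
  (Z=1, U=1, Y=3, W=1, X=1) weight 1/96
  (Z=1, U=1, Y=4, W=1, X=1) weight 1/96
  (Z=3, U=0, Y=2, W=2, X=1) weight 1/288
  (Z=3, U=0, Y=3, W=2, X=1) weight 1/288
  … 4 more
Group by Z:
  weight(Z=1) = 1/16
  weight(Z=3) = 1/16
Total weight = 1/16 + 1/16 = 1/8
P(Z=1 | obs) = 1/16 / 1/8 = 1/2
P(Z=3 | obs) = 1/16 / 1/8 = 1/2

P(Z=1) = 1/2, P(Z=3) = 1/2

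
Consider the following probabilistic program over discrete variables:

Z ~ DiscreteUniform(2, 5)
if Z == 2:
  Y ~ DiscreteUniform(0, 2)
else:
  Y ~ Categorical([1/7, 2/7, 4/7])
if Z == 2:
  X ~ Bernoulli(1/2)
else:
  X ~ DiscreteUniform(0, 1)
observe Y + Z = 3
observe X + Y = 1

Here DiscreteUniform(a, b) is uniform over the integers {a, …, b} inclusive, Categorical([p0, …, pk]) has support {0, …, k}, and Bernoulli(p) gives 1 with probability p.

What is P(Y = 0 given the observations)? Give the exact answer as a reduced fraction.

P(Y = 0 | obs) = 3/10

Enumerate traces; 2 have nonzero weight after conditioning:
  (Z=2, Y=1, X=0) weight 1/24
  (Z=3, Y=0, X=1) weight 1/56
Group by Y:
  weight(Y=0) = 1/56
  weight(Y=1) = 1/24
Total weight = 1/56 + 1/24 = 5/84
P(Y=0 | obs) = 1/56 / 5/84 = 3/10
P(Y=1 | obs) = 1/24 / 5/84 = 7/10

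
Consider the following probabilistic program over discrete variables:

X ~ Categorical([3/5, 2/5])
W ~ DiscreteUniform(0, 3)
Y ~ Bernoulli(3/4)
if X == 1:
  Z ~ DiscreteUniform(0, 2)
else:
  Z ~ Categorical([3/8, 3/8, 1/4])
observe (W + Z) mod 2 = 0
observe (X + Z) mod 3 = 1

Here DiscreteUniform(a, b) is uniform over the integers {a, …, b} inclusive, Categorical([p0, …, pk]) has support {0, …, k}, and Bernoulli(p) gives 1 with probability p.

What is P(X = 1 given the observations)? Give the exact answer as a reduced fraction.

P(X = 1 | obs) = 16/43

Enumerate traces; 8 have nonzero weight after conditioning:
  (X=0, W=1, Y=0, Z=1) weight 9/640
  (X=0, W=1, Y=1, Z=1) weight 27/640
  (X=0, W=3, Y=0, Z=1) weight 9/640
  (X=0, W=3, Y=1, Z=1) weight 27/640
  (X=1, W=0, Y=0, Z=0) weight 1/120
  (X=1, W=0, Y=1, Z=0) weight 1/40
  (X=1, W=2, Y=0, Z=0) weight 1/120
  (X=1, W=2, Y=1, Z=0) weight 1/40
Group by X:
  weight(X=0) = 9/80
  weight(X=1) = 1/15
Total weight = 9/80 + 1/15 = 43/240
P(X=0 | obs) = 9/80 / 43/240 = 27/43
P(X=1 | obs) = 1/15 / 43/240 = 16/43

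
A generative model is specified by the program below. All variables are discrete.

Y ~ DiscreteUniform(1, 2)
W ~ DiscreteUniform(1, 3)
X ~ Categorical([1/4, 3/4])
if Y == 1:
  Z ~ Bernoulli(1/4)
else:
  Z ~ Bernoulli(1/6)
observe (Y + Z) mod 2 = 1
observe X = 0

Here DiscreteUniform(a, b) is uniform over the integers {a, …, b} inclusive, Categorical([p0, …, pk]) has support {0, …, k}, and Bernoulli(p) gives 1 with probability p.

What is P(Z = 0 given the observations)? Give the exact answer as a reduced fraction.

Enumerate traces; 6 have nonzero weight after conditioning:
  (Y=1, W=1, X=0, Z=0) weight 1/32
  (Y=1, W=2, X=0, Z=0) weight 1/32
  (Y=1, W=3, X=0, Z=0) weight 1/32
  (Y=2, W=1, X=0, Z=1) weight 1/144
  (Y=2, W=2, X=0, Z=1) weight 1/144
  (Y=2, W=3, X=0, Z=1) weight 1/144
Group by Z:
  weight(Z=0) = 3/32
  weight(Z=1) = 1/48
Total weight = 3/32 + 1/48 = 11/96
P(Z=0 | obs) = 3/32 / 11/96 = 9/11
P(Z=1 | obs) = 1/48 / 11/96 = 2/11

P(Z = 0 | obs) = 9/11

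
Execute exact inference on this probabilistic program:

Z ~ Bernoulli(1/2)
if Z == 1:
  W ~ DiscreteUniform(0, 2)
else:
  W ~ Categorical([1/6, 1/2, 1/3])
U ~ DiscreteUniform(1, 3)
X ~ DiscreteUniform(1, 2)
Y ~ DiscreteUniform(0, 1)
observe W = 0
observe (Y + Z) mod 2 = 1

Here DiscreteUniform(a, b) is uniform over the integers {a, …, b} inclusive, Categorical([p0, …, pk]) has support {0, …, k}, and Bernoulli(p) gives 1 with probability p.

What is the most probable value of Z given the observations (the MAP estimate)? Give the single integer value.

Enumerate traces; 12 have nonzero weight after conditioning:
  (Z=0, W=0, U=1, X=1, Y=1) weight 1/144
  (Z=0, W=0, U=1, X=2, Y=1) weight 1/144
  (Z=0, W=0, U=2, X=1, Y=1) weight 1/144
  (Z=0, W=0, U=2, X=2, Y=1) weight 1/144
  (Z=0, W=0, U=3, X=1, Y=1) weight 1/144
  (Z=0, W=0, U=3, X=2, Y=1) weight 1/144
  (Z=1, W=0, U=1, X=1, Y=0) weight 1/72
  (Z=1, W=0, U=1, X=2, Y=0) weight 1/72
  … 4 more
Group by Z:
  weight(Z=0) = 1/24
  weight(Z=1) = 1/12
Total weight = 1/24 + 1/12 = 1/8
P(Z=0 | obs) = 1/24 / 1/8 = 1/3
P(Z=1 | obs) = 1/12 / 1/8 = 2/3
argmax = 1

argmax_v P(Z = v | obs) = 1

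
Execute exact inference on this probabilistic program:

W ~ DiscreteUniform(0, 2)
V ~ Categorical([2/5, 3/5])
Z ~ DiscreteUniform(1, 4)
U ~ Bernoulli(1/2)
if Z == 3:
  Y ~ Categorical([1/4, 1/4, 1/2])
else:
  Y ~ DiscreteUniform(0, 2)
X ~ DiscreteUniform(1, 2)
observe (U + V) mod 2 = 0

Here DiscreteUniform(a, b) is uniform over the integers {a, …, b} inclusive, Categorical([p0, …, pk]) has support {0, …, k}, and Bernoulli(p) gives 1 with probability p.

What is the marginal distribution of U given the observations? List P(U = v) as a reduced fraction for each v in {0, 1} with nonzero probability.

P(U=0) = 2/5, P(U=1) = 3/5

Enumerate traces; 144 have nonzero weight after conditioning:
  (W=0, V=0, Z=1, U=0, Y=0, X=1) weight 1/360
  (W=0, V=0, Z=1, U=0, Y=0, X=2) weight 1/360
  (W=0, V=0, Z=1, U=0, Y=1, X=1) weight 1/360
  (W=0, V=0, Z=1, U=0, Y=1, X=2) weight 1/360
  (W=0, V=0, Z=1, U=0, Y=2, X=1) weight 1/360
  (W=0, V=0, Z=1, U=0, Y=2, X=2) weight 1/360
  (W=0, V=0, Z=2, U=0, Y=0, X=1) weight 1/360
  (W=0, V=0, Z=2, U=0, Y=0, X=2) weight 1/360
  (W=0, V=1, Z=1, U=1, Y=0, X=1) weight 1/240
  … 135 more
Group by U:
  weight(U=0) = 1/5
  weight(U=1) = 3/10
Total weight = 1/5 + 3/10 = 1/2
P(U=0 | obs) = 1/5 / 1/2 = 2/5
P(U=1 | obs) = 3/10 / 1/2 = 3/5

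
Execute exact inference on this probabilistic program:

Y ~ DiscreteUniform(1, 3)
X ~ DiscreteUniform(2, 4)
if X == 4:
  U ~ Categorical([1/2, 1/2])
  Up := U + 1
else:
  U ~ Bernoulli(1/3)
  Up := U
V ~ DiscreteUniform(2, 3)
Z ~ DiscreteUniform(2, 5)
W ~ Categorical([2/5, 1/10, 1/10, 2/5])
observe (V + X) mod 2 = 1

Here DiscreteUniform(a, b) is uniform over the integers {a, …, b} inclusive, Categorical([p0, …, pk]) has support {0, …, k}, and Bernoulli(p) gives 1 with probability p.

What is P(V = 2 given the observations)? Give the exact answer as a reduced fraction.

P(V = 2 | obs) = 1/3

Enumerate traces; 288 have nonzero weight after conditioning:
  (Y=1, X=2, U=0, V=3, Z=2, W=0) weight 1/270
  (Y=1, X=2, U=0, V=3, Z=2, W=1) weight 1/1080
  (Y=1, X=2, U=0, V=3, Z=2, W=2) weight 1/1080
  (Y=1, X=2, U=0, V=3, Z=2, W=3) weight 1/270
  (Y=1, X=2, U=0, V=3, Z=3, W=0) weight 1/270
  (Y=1, X=2, U=0, V=3, Z=3, W=1) weight 1/1080
  (Y=1, X=2, U=0, V=3, Z=3, W=2) weight 1/1080
  (Y=1, X=2, U=0, V=3, Z=3, W=3) weight 1/270
  (Y=1, X=3, U=0, V=2, Z=2, W=0) weight 1/270
  … 279 more
Group by V:
  weight(V=2) = 1/6
  weight(V=3) = 1/3
Total weight = 1/6 + 1/3 = 1/2
P(V=2 | obs) = 1/6 / 1/2 = 1/3
P(V=3 | obs) = 1/3 / 1/2 = 2/3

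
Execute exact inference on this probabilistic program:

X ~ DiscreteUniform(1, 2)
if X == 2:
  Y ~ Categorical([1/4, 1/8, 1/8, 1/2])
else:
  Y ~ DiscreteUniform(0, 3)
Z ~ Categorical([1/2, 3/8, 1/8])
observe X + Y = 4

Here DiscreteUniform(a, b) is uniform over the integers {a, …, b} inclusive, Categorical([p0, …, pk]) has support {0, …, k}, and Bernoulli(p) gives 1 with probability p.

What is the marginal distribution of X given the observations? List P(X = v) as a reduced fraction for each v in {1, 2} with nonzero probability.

Enumerate traces; 6 have nonzero weight after conditioning:
  (X=1, Y=3, Z=0) weight 1/16
  (X=1, Y=3, Z=1) weight 3/64
  (X=1, Y=3, Z=2) weight 1/64
  (X=2, Y=2, Z=0) weight 1/32
  (X=2, Y=2, Z=1) weight 3/128
  (X=2, Y=2, Z=2) weight 1/128
Group by X:
  weight(X=1) = 1/8
  weight(X=2) = 1/16
Total weight = 1/8 + 1/16 = 3/16
P(X=1 | obs) = 1/8 / 3/16 = 2/3
P(X=2 | obs) = 1/16 / 3/16 = 1/3

P(X=1) = 2/3, P(X=2) = 1/3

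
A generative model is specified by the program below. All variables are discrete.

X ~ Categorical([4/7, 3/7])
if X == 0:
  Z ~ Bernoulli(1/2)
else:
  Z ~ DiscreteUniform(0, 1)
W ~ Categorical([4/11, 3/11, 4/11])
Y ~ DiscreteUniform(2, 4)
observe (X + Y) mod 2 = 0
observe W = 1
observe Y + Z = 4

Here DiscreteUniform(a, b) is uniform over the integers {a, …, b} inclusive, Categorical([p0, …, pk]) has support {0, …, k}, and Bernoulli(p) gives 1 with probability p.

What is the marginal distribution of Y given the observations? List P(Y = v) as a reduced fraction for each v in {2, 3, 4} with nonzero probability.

Enumerate traces; 2 have nonzero weight after conditioning:
  (X=0, Z=0, W=1, Y=4) weight 2/77
  (X=1, Z=1, W=1, Y=3) weight 3/154
Group by Y:
  weight(Y=3) = 3/154
  weight(Y=4) = 2/77
Total weight = 3/154 + 2/77 = 1/22
P(Y=3 | obs) = 3/154 / 1/22 = 3/7
P(Y=4 | obs) = 2/77 / 1/22 = 4/7

P(Y=3) = 3/7, P(Y=4) = 4/7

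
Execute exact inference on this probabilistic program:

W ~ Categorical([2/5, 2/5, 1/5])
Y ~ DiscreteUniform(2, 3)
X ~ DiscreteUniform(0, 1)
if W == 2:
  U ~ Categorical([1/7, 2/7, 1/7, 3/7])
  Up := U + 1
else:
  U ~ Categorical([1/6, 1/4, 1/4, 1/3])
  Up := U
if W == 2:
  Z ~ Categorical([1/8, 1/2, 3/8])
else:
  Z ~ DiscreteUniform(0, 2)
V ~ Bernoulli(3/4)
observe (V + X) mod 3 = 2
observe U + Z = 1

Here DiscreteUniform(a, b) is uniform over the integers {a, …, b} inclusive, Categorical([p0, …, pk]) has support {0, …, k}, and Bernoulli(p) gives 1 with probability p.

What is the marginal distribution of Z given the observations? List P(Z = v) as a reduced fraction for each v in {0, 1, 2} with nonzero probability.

Enumerate traces; 12 have nonzero weight after conditioning:
  (W=0, Y=2, X=1, U=0, Z=1, V=1) weight 1/240
  (W=0, Y=2, X=1, U=1, Z=0, V=1) weight 1/160
  (W=0, Y=3, X=1, U=0, Z=1, V=1) weight 1/240
  (W=0, Y=3, X=1, U=1, Z=0, V=1) weight 1/160
  (W=1, Y=2, X=1, U=0, Z=1, V=1) weight 1/240
  (W=1, Y=2, X=1, U=1, Z=0, V=1) weight 1/160
  (W=1, Y=3, X=1, U=0, Z=1, V=1) weight 1/240
  (W=1, Y=3, X=1, U=1, Z=0, V=1) weight 1/160
  … 4 more
Group by Z:
  weight(Z=0) = 31/1120
  weight(Z=1) = 37/1680
Total weight = 31/1120 + 37/1680 = 167/3360
P(Z=0 | obs) = 31/1120 / 167/3360 = 93/167
P(Z=1 | obs) = 37/1680 / 167/3360 = 74/167

P(Z=0) = 93/167, P(Z=1) = 74/167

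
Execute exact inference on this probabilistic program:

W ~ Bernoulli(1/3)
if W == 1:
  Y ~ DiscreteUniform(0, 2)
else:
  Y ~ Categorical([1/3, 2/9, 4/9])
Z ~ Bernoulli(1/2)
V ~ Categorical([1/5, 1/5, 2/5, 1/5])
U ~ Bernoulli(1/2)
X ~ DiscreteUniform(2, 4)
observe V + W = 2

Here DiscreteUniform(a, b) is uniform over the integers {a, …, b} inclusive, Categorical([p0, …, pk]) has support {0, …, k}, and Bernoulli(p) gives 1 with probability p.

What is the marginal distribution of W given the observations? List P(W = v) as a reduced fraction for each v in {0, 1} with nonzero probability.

P(W=0) = 4/5, P(W=1) = 1/5

Enumerate traces; 72 have nonzero weight after conditioning:
  (W=0, Y=0, Z=0, V=2, U=0, X=2) weight 1/135
  (W=0, Y=0, Z=0, V=2, U=0, X=3) weight 1/135
  (W=0, Y=0, Z=0, V=2, U=0, X=4) weight 1/135
  (W=0, Y=0, Z=0, V=2, U=1, X=2) weight 1/135
  (W=0, Y=0, Z=0, V=2, U=1, X=3) weight 1/135
  (W=0, Y=0, Z=0, V=2, U=1, X=4) weight 1/135
  (W=0, Y=0, Z=1, V=2, U=0, X=2) weight 1/135
  (W=0, Y=0, Z=1, V=2, U=0, X=3) weight 1/135
  (W=1, Y=0, Z=0, V=1, U=0, X=2) weight 1/540
  … 63 more
Group by W:
  weight(W=0) = 4/15
  weight(W=1) = 1/15
Total weight = 4/15 + 1/15 = 1/3
P(W=0 | obs) = 4/15 / 1/3 = 4/5
P(W=1 | obs) = 1/15 / 1/3 = 1/5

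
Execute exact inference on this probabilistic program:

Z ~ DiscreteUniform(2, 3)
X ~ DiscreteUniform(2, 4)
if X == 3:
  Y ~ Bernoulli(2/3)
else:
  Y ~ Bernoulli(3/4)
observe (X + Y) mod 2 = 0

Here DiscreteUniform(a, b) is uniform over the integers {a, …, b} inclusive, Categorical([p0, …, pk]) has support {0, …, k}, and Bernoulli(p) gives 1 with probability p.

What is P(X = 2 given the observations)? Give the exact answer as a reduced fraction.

Enumerate traces; 6 have nonzero weight after conditioning:
  (Z=2, X=2, Y=0) weight 1/24
  (Z=2, X=3, Y=1) weight 1/9
  (Z=2, X=4, Y=0) weight 1/24
  (Z=3, X=2, Y=0) weight 1/24
  (Z=3, X=3, Y=1) weight 1/9
  (Z=3, X=4, Y=0) weight 1/24
Group by X:
  weight(X=2) = 1/12
  weight(X=3) = 2/9
  weight(X=4) = 1/12
Total weight = 1/12 + 2/9 + 1/12 = 7/18
P(X=2 | obs) = 1/12 / 7/18 = 3/14
P(X=3 | obs) = 2/9 / 7/18 = 4/7
P(X=4 | obs) = 1/12 / 7/18 = 3/14

P(X = 2 | obs) = 3/14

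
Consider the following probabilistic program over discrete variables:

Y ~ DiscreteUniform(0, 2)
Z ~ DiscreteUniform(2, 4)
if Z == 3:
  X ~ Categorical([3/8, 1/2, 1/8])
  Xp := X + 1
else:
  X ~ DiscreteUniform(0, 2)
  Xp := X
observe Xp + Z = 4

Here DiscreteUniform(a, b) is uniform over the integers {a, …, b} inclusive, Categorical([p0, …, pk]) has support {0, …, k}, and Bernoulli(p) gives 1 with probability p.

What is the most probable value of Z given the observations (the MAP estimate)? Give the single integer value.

Enumerate traces; 9 have nonzero weight after conditioning:
  (Y=0, Z=2, X=2) weight 1/27
  (Y=0, Z=3, X=0) weight 1/24
  (Y=0, Z=4, X=0) weight 1/27
  (Y=1, Z=2, X=2) weight 1/27
  (Y=1, Z=3, X=0) weight 1/24
  (Y=1, Z=4, X=0) weight 1/27
  (Y=2, Z=2, X=2) weight 1/27
  (Y=2, Z=3, X=0) weight 1/24
  … 1 more
Group by Z:
  weight(Z=2) = 1/9
  weight(Z=3) = 1/8
  weight(Z=4) = 1/9
Total weight = 1/9 + 1/8 + 1/9 = 25/72
P(Z=2 | obs) = 1/9 / 25/72 = 8/25
P(Z=3 | obs) = 1/8 / 25/72 = 9/25
P(Z=4 | obs) = 1/9 / 25/72 = 8/25
argmax = 3

argmax_v P(Z = v | obs) = 3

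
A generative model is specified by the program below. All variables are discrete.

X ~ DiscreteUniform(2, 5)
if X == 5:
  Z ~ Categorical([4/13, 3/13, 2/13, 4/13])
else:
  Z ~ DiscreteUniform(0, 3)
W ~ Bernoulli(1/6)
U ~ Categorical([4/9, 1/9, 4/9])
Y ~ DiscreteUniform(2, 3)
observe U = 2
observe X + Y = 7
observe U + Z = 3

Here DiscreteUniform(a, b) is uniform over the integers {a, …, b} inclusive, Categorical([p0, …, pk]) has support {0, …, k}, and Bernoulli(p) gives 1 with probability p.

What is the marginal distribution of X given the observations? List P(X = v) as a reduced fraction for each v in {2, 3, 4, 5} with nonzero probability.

P(X=4) = 13/25, P(X=5) = 12/25

Enumerate traces; 4 have nonzero weight after conditioning:
  (X=4, Z=1, W=0, U=2, Y=3) weight 5/432
  (X=4, Z=1, W=1, U=2, Y=3) weight 1/432
  (X=5, Z=1, W=0, U=2, Y=2) weight 5/468
  (X=5, Z=1, W=1, U=2, Y=2) weight 1/468
Group by X:
  weight(X=4) = 1/72
  weight(X=5) = 1/78
Total weight = 1/72 + 1/78 = 25/936
P(X=4 | obs) = 1/72 / 25/936 = 13/25
P(X=5 | obs) = 1/78 / 25/936 = 12/25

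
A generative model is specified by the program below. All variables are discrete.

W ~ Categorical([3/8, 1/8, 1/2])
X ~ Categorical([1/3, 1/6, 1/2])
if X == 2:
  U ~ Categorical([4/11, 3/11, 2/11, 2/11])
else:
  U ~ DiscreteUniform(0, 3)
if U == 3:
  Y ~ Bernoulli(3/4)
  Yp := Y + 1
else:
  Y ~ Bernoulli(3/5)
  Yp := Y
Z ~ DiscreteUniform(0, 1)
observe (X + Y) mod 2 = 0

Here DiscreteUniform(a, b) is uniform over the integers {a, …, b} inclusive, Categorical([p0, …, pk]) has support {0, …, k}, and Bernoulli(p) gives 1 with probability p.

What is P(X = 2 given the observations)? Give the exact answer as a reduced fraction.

P(X = 2 | obs) = 984/2183

Enumerate traces; 72 have nonzero weight after conditioning:
  (W=0, X=0, U=0, Y=0, Z=0) weight 1/160
  (W=0, X=0, U=0, Y=0, Z=1) weight 1/160
  (W=0, X=0, U=1, Y=0, Z=0) weight 1/160
  (W=0, X=0, U=1, Y=0, Z=1) weight 1/160
  (W=0, X=0, U=2, Y=0, Z=0) weight 1/160
  (W=0, X=0, U=2, Y=0, Z=1) weight 1/160
  (W=0, X=0, U=3, Y=0, Z=0) weight 1/256
  (W=0, X=0, U=3, Y=0, Z=1) weight 1/256
  (W=0, X=1, U=0, Y=1, Z=0) weight 3/640
  (W=0, X=2, U=0, Y=0, Z=0) weight 3/220
  … 62 more
Group by X:
  weight(X=0) = 29/240
  weight(X=1) = 17/160
  weight(X=2) = 41/220
Total weight = 29/240 + 17/160 + 41/220 = 2183/5280
P(X=0 | obs) = 29/240 / 2183/5280 = 638/2183
P(X=1 | obs) = 17/160 / 2183/5280 = 561/2183
P(X=2 | obs) = 41/220 / 2183/5280 = 984/2183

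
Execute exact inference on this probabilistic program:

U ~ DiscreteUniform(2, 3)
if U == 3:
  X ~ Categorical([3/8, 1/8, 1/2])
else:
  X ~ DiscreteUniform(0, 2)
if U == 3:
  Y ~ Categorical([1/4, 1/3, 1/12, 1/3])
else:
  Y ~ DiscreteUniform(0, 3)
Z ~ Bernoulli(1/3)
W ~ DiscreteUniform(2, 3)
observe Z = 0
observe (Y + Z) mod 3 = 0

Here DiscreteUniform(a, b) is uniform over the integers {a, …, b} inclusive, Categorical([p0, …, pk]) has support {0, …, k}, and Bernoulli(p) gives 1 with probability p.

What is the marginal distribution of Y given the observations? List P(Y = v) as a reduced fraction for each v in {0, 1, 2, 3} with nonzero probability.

P(Y=0) = 6/13, P(Y=3) = 7/13

Enumerate traces; 24 have nonzero weight after conditioning:
  (U=2, X=0, Y=0, Z=0, W=2) weight 1/72
  (U=2, X=0, Y=0, Z=0, W=3) weight 1/72
  (U=2, X=0, Y=3, Z=0, W=2) weight 1/72
  (U=2, X=0, Y=3, Z=0, W=3) weight 1/72
  (U=2, X=1, Y=0, Z=0, W=2) weight 1/72
  (U=2, X=1, Y=0, Z=0, W=3) weight 1/72
  (U=2, X=1, Y=3, Z=0, W=2) weight 1/72
  (U=2, X=1, Y=3, Z=0, W=3) weight 1/72
  … 16 more
Group by Y:
  weight(Y=0) = 1/6
  weight(Y=3) = 7/36
Total weight = 1/6 + 7/36 = 13/36
P(Y=0 | obs) = 1/6 / 13/36 = 6/13
P(Y=3 | obs) = 7/36 / 13/36 = 7/13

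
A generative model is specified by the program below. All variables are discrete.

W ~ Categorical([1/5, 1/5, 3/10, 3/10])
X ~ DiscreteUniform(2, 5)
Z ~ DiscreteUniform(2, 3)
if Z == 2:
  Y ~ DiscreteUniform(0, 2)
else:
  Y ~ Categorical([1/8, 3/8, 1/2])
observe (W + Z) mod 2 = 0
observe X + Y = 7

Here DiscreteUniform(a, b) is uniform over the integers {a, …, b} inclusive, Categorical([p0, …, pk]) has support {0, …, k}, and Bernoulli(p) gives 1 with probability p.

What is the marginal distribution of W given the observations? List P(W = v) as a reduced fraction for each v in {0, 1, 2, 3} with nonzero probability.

P(W=0) = 4/25, P(W=1) = 6/25, P(W=2) = 6/25, P(W=3) = 9/25

Enumerate traces; 4 have nonzero weight after conditioning:
  (W=0, X=5, Z=2, Y=2) weight 1/120
  (W=1, X=5, Z=3, Y=2) weight 1/80
  (W=2, X=5, Z=2, Y=2) weight 1/80
  (W=3, X=5, Z=3, Y=2) weight 3/160
Group by W:
  weight(W=0) = 1/120
  weight(W=1) = 1/80
  weight(W=2) = 1/80
  weight(W=3) = 3/160
Total weight = 1/120 + 1/80 + 1/80 + 3/160 = 5/96
P(W=0 | obs) = 1/120 / 5/96 = 4/25
P(W=1 | obs) = 1/80 / 5/96 = 6/25
P(W=2 | obs) = 1/80 / 5/96 = 6/25
P(W=3 | obs) = 3/160 / 5/96 = 9/25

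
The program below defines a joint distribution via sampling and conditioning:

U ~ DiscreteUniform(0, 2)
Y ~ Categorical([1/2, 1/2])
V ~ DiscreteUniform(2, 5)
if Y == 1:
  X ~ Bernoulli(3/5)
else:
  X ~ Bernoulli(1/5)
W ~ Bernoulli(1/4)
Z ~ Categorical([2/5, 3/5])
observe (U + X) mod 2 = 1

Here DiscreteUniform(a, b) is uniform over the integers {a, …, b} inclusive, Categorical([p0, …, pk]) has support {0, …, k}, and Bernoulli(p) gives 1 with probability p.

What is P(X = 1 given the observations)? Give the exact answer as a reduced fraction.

P(X = 1 | obs) = 4/7

Enumerate traces; 96 have nonzero weight after conditioning:
  (U=0, Y=0, V=2, X=1, W=0, Z=0) weight 1/400
  (U=0, Y=0, V=2, X=1, W=0, Z=1) weight 3/800
  (U=0, Y=0, V=2, X=1, W=1, Z=0) weight 1/1200
  (U=0, Y=0, V=2, X=1, W=1, Z=1) weight 1/800
  (U=0, Y=0, V=3, X=1, W=0, Z=0) weight 1/400
  (U=0, Y=0, V=3, X=1, W=0, Z=1) weight 3/800
  (U=0, Y=0, V=3, X=1, W=1, Z=0) weight 1/1200
  (U=0, Y=0, V=3, X=1, W=1, Z=1) weight 1/800
  (U=1, Y=0, V=2, X=0, W=0, Z=0) weight 1/100
  … 87 more
Group by X:
  weight(X=0) = 1/5
  weight(X=1) = 4/15
Total weight = 1/5 + 4/15 = 7/15
P(X=0 | obs) = 1/5 / 7/15 = 3/7
P(X=1 | obs) = 4/15 / 7/15 = 4/7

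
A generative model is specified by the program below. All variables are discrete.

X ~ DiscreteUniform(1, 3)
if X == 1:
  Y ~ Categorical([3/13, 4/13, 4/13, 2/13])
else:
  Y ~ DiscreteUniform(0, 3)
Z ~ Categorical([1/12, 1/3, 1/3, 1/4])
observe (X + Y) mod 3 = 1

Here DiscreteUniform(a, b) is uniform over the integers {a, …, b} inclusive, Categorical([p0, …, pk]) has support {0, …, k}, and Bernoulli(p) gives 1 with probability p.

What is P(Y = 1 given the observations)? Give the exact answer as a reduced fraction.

Enumerate traces; 16 have nonzero weight after conditioning:
  (X=1, Y=0, Z=0) weight 1/156
  (X=1, Y=0, Z=1) weight 1/39
  (X=1, Y=0, Z=2) weight 1/39
  (X=1, Y=0, Z=3) weight 1/52
  (X=1, Y=3, Z=0) weight 1/234
  (X=1, Y=3, Z=1) weight 2/117
  (X=1, Y=3, Z=2) weight 2/117
  (X=1, Y=3, Z=3) weight 1/78
  (X=2, Y=2, Z=0) weight 1/144
  (X=3, Y=1, Z=0) weight 1/144
  … 6 more
Group by Y:
  weight(Y=0) = 1/13
  weight(Y=1) = 1/12
  weight(Y=2) = 1/12
  weight(Y=3) = 2/39
Total weight = 1/13 + 1/12 + 1/12 + 2/39 = 23/78
P(Y=0 | obs) = 1/13 / 23/78 = 6/23
P(Y=1 | obs) = 1/12 / 23/78 = 13/46
P(Y=2 | obs) = 1/12 / 23/78 = 13/46
P(Y=3 | obs) = 2/39 / 23/78 = 4/23

P(Y = 1 | obs) = 13/46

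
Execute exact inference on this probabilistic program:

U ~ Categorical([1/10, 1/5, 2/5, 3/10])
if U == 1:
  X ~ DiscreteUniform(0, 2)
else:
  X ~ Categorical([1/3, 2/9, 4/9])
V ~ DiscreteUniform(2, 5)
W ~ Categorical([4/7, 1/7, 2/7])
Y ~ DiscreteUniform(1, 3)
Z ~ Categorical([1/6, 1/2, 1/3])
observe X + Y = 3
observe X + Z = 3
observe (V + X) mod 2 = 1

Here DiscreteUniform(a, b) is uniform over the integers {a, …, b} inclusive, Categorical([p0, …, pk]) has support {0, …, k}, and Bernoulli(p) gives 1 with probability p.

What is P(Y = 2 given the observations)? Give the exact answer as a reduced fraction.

Enumerate traces; 48 have nonzero weight after conditioning:
  (U=0, X=1, V=2, W=0, Y=2, Z=2) weight 1/2835
  (U=0, X=1, V=2, W=1, Y=2, Z=2) weight 1/11340
  (U=0, X=1, V=2, W=2, Y=2, Z=2) weight 1/5670
  (U=0, X=1, V=4, W=0, Y=2, Z=2) weight 1/2835
  (U=0, X=1, V=4, W=1, Y=2, Z=2) weight 1/11340
  (U=0, X=1, V=4, W=2, Y=2, Z=2) weight 1/5670
  (U=0, X=2, V=3, W=0, Y=1, Z=1) weight 1/945
  (U=0, X=2, V=3, W=1, Y=1, Z=1) weight 1/3780
  … 40 more
Group by Y:
  weight(Y=1) = 19/540
  weight(Y=2) = 11/810
Total weight = 19/540 + 11/810 = 79/1620
P(Y=1 | obs) = 19/540 / 79/1620 = 57/79
P(Y=2 | obs) = 11/810 / 79/1620 = 22/79

P(Y = 2 | obs) = 22/79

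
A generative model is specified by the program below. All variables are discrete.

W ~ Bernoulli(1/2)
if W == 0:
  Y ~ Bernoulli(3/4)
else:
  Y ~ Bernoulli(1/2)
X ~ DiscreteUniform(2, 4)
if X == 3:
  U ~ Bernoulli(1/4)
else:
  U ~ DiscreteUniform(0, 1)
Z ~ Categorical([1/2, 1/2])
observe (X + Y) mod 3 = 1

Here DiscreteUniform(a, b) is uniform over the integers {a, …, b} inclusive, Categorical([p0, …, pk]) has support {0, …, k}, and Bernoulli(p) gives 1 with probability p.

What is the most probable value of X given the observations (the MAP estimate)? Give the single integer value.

argmax_v P(X = v | obs) = 3

Enumerate traces; 16 have nonzero weight after conditioning:
  (W=0, Y=0, X=4, U=0, Z=0) weight 1/96
  (W=0, Y=0, X=4, U=0, Z=1) weight 1/96
  (W=0, Y=0, X=4, U=1, Z=0) weight 1/96
  (W=0, Y=0, X=4, U=1, Z=1) weight 1/96
  (W=0, Y=1, X=3, U=0, Z=0) weight 3/64
  (W=0, Y=1, X=3, U=0, Z=1) weight 3/64
  (W=0, Y=1, X=3, U=1, Z=0) weight 1/64
  (W=0, Y=1, X=3, U=1, Z=1) weight 1/64
  … 8 more
Group by X:
  weight(X=3) = 5/24
  weight(X=4) = 1/8
Total weight = 5/24 + 1/8 = 1/3
P(X=3 | obs) = 5/24 / 1/3 = 5/8
P(X=4 | obs) = 1/8 / 1/3 = 3/8
argmax = 3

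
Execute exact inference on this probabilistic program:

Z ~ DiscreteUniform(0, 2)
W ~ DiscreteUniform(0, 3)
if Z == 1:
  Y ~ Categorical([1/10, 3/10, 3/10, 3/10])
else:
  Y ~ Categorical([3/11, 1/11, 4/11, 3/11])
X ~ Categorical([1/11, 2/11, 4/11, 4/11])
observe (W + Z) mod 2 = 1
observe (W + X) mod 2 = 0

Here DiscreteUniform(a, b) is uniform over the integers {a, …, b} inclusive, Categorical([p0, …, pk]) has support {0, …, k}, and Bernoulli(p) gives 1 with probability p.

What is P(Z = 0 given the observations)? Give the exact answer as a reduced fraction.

Enumerate traces; 48 have nonzero weight after conditioning:
  (Z=0, W=1, Y=0, X=1) weight 1/242
  (Z=0, W=1, Y=0, X=3) weight 1/121
  (Z=0, W=1, Y=1, X=1) weight 1/726
  (Z=0, W=1, Y=1, X=3) weight 1/363
  (Z=0, W=1, Y=2, X=1) weight 2/363
  (Z=0, W=1, Y=2, X=3) weight 4/363
  (Z=0, W=1, Y=3, X=1) weight 1/242
  (Z=0, W=1, Y=3, X=3) weight 1/121
  (Z=1, W=0, Y=0, X=0) weight 1/1320
  (Z=2, W=1, Y=0, X=1) weight 1/242
  … 38 more
Group by Z:
  weight(Z=0) = 1/11
  weight(Z=1) = 5/66
  weight(Z=2) = 1/11
Total weight = 1/11 + 5/66 + 1/11 = 17/66
P(Z=0 | obs) = 1/11 / 17/66 = 6/17
P(Z=1 | obs) = 5/66 / 17/66 = 5/17
P(Z=2 | obs) = 1/11 / 17/66 = 6/17

P(Z = 0 | obs) = 6/17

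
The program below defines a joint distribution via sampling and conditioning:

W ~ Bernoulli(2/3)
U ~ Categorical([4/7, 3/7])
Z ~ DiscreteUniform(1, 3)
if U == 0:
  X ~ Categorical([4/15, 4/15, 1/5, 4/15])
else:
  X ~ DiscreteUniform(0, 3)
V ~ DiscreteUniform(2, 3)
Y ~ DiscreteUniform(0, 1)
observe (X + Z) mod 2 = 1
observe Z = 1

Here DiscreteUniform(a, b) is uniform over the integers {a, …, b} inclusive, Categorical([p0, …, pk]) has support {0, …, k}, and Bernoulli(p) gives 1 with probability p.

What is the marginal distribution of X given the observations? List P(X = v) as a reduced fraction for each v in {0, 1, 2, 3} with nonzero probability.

Enumerate traces; 32 have nonzero weight after conditioning:
  (W=0, U=0, Z=1, X=0, V=2, Y=0) weight 4/945
  (W=0, U=0, Z=1, X=0, V=2, Y=1) weight 4/945
  (W=0, U=0, Z=1, X=0, V=3, Y=0) weight 4/945
  (W=0, U=0, Z=1, X=0, V=3, Y=1) weight 4/945
  (W=0, U=0, Z=1, X=2, V=2, Y=0) weight 1/315
  (W=0, U=0, Z=1, X=2, V=2, Y=1) weight 1/315
  (W=0, U=0, Z=1, X=2, V=3, Y=0) weight 1/315
  (W=0, U=0, Z=1, X=2, V=3, Y=1) weight 1/315
  … 24 more
Group by X:
  weight(X=0) = 109/1260
  weight(X=2) = 31/420
Total weight = 109/1260 + 31/420 = 101/630
P(X=0 | obs) = 109/1260 / 101/630 = 109/202
P(X=2 | obs) = 31/420 / 101/630 = 93/202

P(X=0) = 109/202, P(X=2) = 93/202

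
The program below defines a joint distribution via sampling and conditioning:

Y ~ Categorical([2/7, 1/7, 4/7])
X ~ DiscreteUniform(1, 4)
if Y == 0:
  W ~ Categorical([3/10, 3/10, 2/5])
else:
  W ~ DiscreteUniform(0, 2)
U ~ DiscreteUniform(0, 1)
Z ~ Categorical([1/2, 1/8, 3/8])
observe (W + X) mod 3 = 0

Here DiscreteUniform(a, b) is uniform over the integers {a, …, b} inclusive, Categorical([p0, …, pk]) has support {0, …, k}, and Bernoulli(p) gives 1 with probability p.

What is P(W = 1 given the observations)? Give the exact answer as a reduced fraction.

P(W = 1 | obs) = 17/71

Enumerate traces; 72 have nonzero weight after conditioning:
  (Y=0, X=1, W=2, U=0, Z=0) weight 1/140
  (Y=0, X=1, W=2, U=0, Z=1) weight 1/560
  (Y=0, X=1, W=2, U=0, Z=2) weight 3/560
  (Y=0, X=1, W=2, U=1, Z=0) weight 1/140
  (Y=0, X=1, W=2, U=1, Z=1) weight 1/560
  (Y=0, X=1, W=2, U=1, Z=2) weight 3/560
  (Y=0, X=2, W=1, U=0, Z=0) weight 3/560
  (Y=0, X=2, W=1, U=0, Z=1) weight 3/2240
  (Y=0, X=3, W=0, U=0, Z=0) weight 3/560
  … 63 more
Group by W:
  weight(W=0) = 17/210
  weight(W=1) = 17/210
  weight(W=2) = 37/210
Total weight = 17/210 + 17/210 + 37/210 = 71/210
P(W=0 | obs) = 17/210 / 71/210 = 17/71
P(W=1 | obs) = 17/210 / 71/210 = 17/71
P(W=2 | obs) = 37/210 / 71/210 = 37/71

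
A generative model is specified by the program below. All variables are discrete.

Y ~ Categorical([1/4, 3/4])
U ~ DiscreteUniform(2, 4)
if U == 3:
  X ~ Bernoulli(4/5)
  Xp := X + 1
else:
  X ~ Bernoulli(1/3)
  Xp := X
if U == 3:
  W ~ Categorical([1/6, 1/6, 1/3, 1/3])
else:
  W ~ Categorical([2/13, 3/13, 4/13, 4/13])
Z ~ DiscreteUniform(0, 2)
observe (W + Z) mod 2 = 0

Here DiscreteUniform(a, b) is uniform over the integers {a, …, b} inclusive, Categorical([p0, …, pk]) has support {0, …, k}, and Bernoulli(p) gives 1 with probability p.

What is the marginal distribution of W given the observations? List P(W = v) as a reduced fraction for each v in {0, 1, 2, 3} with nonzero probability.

Enumerate traces; 72 have nonzero weight after conditioning:
  (Y=0, U=2, X=0, W=0, Z=0) weight 1/351
  (Y=0, U=2, X=0, W=0, Z=2) weight 1/351
  (Y=0, U=2, X=0, W=1, Z=1) weight 1/234
  (Y=0, U=2, X=0, W=2, Z=0) weight 2/351
  (Y=0, U=2, X=0, W=2, Z=2) weight 2/351
  (Y=0, U=2, X=0, W=3, Z=1) weight 2/351
  (Y=0, U=2, X=1, W=0, Z=0) weight 1/702
  (Y=0, U=2, X=1, W=0, Z=2) weight 1/702
  … 64 more
Group by W:
  weight(W=0) = 37/351
  weight(W=1) = 49/702
  weight(W=2) = 74/351
  weight(W=3) = 37/351
Total weight = 37/351 + 49/702 + 74/351 + 37/351 = 115/234
P(W=0 | obs) = 37/351 / 115/234 = 74/345
P(W=1 | obs) = 49/702 / 115/234 = 49/345
P(W=2 | obs) = 74/351 / 115/234 = 148/345
P(W=3 | obs) = 37/351 / 115/234 = 74/345

P(W=0) = 74/345, P(W=1) = 49/345, P(W=2) = 148/345, P(W=3) = 74/345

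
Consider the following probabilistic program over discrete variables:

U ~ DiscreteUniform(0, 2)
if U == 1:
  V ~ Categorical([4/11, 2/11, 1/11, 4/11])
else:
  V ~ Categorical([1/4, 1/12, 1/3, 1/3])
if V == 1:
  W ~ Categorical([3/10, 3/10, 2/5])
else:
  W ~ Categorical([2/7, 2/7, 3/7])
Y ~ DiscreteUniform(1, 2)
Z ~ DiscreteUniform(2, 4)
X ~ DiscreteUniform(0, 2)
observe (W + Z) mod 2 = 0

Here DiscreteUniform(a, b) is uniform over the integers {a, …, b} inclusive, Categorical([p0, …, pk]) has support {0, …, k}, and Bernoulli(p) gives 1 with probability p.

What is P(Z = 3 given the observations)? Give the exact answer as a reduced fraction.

P(Z = 3 | obs) = 569/3391

Enumerate traces; 360 have nonzero weight after conditioning:
  (U=0, V=0, W=0, Y=1, Z=2, X=0) weight 1/756
  (U=0, V=0, W=0, Y=1, Z=2, X=1) weight 1/756
  (U=0, V=0, W=0, Y=1, Z=2, X=2) weight 1/756
  (U=0, V=0, W=0, Y=1, Z=4, X=0) weight 1/756
  (U=0, V=0, W=0, Y=1, Z=4, X=1) weight 1/756
  (U=0, V=0, W=0, Y=1, Z=4, X=2) weight 1/756
  (U=0, V=0, W=0, Y=2, Z=2, X=0) weight 1/756
  (U=0, V=0, W=0, Y=2, Z=2, X=1) weight 1/756
  (U=0, V=0, W=1, Y=1, Z=3, X=0) weight 1/756
  … 351 more
Group by Z:
  weight(Z=2) = 1411/5940
  weight(Z=3) = 569/5940
  weight(Z=4) = 1411/5940
Total weight = 1411/5940 + 569/5940 + 1411/5940 = 3391/5940
P(Z=2 | obs) = 1411/5940 / 3391/5940 = 1411/3391
P(Z=3 | obs) = 569/5940 / 3391/5940 = 569/3391
P(Z=4 | obs) = 1411/5940 / 3391/5940 = 1411/3391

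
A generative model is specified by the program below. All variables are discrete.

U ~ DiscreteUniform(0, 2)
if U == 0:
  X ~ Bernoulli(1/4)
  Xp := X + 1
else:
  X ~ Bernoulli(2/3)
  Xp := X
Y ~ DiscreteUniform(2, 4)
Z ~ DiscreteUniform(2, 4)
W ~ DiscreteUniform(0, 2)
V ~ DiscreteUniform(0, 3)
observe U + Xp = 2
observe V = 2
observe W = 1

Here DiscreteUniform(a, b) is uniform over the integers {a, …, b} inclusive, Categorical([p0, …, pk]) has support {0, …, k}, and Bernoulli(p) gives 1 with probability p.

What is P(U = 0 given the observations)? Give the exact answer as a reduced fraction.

Enumerate traces; 27 have nonzero weight after conditioning:
  (U=0, X=1, Y=2, Z=2, W=1, V=2) weight 1/1296
  (U=0, X=1, Y=2, Z=3, W=1, V=2) weight 1/1296
  (U=0, X=1, Y=2, Z=4, W=1, V=2) weight 1/1296
  (U=0, X=1, Y=3, Z=2, W=1, V=2) weight 1/1296
  (U=0, X=1, Y=3, Z=3, W=1, V=2) weight 1/1296
  (U=0, X=1, Y=3, Z=4, W=1, V=2) weight 1/1296
  (U=0, X=1, Y=4, Z=2, W=1, V=2) weight 1/1296
  (U=0, X=1, Y=4, Z=3, W=1, V=2) weight 1/1296
  (U=1, X=1, Y=2, Z=2, W=1, V=2) weight 1/486
  (U=2, X=0, Y=2, Z=2, W=1, V=2) weight 1/972
  … 17 more
Group by U:
  weight(U=0) = 1/144
  weight(U=1) = 1/54
  weight(U=2) = 1/108
Total weight = 1/144 + 1/54 + 1/108 = 5/144
P(U=0 | obs) = 1/144 / 5/144 = 1/5
P(U=1 | obs) = 1/54 / 5/144 = 8/15
P(U=2 | obs) = 1/108 / 5/144 = 4/15

P(U = 0 | obs) = 1/5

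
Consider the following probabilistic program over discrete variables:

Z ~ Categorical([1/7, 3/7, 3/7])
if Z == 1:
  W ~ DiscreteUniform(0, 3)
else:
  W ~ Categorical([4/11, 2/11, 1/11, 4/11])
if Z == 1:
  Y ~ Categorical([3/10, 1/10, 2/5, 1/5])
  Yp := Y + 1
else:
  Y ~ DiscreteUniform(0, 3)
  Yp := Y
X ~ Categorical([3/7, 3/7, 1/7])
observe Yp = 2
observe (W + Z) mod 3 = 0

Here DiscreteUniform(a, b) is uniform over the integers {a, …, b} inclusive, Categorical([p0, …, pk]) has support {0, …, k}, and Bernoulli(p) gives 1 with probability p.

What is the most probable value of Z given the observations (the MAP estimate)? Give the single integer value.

Enumerate traces; 12 have nonzero weight after conditioning:
  (Z=0, W=0, Y=2, X=0) weight 3/539
  (Z=0, W=0, Y=2, X=1) weight 3/539
  (Z=0, W=0, Y=2, X=2) weight 1/539
  (Z=0, W=3, Y=2, X=0) weight 3/539
  (Z=0, W=3, Y=2, X=1) weight 3/539
  (Z=0, W=3, Y=2, X=2) weight 1/539
  (Z=1, W=2, Y=1, X=0) weight 9/1960
  (Z=1, W=2, Y=1, X=1) weight 9/1960
  (Z=2, W=1, Y=2, X=0) weight 9/1078
  … 3 more
Group by Z:
  weight(Z=0) = 2/77
  weight(Z=1) = 3/280
  weight(Z=2) = 3/154
Total weight = 2/77 + 3/280 + 3/154 = 173/3080
P(Z=0 | obs) = 2/77 / 173/3080 = 80/173
P(Z=1 | obs) = 3/280 / 173/3080 = 33/173
P(Z=2 | obs) = 3/154 / 173/3080 = 60/173
argmax = 0

argmax_v P(Z = v | obs) = 0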